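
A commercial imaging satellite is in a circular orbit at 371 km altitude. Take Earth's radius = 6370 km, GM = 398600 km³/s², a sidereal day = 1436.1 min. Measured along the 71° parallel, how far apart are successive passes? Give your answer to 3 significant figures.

833 km

Semi-major axis a = 6370 + 371 = 6741 km. Period T = 2π√(a³/μ) = 2π√(6741³/398600) = 5508.0 s = 91.80 min.
Node shift per orbit = (5508.0/86166) × 360° = 23.01°.
Equatorial spacing = 23.01 × 111.2 km/° = 2558 km.
At 71° latitude, spacing = 2558 × cos(71°) = 833 km.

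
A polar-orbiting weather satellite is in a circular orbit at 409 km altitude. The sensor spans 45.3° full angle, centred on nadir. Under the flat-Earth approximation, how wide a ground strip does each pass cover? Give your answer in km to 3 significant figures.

341 km

Half-angle = 45.3°/2 = 22.65°.
Swath width ≈ 2h·tan(θ/2) = 2 × 409 × tan(22.65°) = 341.3 km.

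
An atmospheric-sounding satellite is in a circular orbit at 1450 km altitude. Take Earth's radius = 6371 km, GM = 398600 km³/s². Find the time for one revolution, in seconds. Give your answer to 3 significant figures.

6880 seconds

Semi-major axis a = 6371 + 1450 = 7821 km. Period T = 2π√(a³/μ) = 2π√(7821³/398600) = 6883.4 s = 114.72 min.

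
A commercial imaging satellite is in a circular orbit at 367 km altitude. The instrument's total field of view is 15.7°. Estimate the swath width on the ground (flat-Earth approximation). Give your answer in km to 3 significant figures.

101 km

Half-angle = 15.7°/2 = 7.85°.
Swath width ≈ 2h·tan(θ/2) = 2 × 367 × tan(7.85°) = 101.2 km.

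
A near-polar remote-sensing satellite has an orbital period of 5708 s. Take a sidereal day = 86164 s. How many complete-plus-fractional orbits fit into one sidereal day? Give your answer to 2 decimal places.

15.10

Orbits per sidereal day = 86164 / 5708.0 = 15.095.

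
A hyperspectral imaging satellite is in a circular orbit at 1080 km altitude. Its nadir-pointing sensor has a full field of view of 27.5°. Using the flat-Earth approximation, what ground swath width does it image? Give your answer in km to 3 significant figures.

Half-angle = 27.5°/2 = 13.75°.
Swath width ≈ 2h·tan(θ/2) = 2 × 1080 × tan(13.75°) = 528.5 km.

529 km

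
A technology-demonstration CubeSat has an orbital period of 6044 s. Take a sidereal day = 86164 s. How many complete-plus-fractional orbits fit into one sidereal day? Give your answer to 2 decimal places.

14.26

Orbits per sidereal day = 86164 / 6044.0 = 14.256.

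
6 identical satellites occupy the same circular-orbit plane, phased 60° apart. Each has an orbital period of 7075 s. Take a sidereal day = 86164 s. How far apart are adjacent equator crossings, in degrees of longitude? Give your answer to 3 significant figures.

Single-satellite node shift = (7075.0/86164) × 360° = 29.56°.
With 6 satellites evenly phased, successive equator crossings are 29.56/6 = 4.927° apart.

4.93°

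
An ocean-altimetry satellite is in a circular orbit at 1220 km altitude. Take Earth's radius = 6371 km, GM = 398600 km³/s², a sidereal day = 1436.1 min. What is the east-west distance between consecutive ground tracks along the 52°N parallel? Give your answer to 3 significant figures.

Semi-major axis a = 6371 + 1220 = 7591 km. Period T = 2π√(a³/μ) = 2π√(7591³/398600) = 6582.0 s = 109.70 min.
Node shift per orbit = (6582.0/86166) × 360° = 27.50°.
Equatorial spacing = 27.50 × 111.2 km/° = 3058 km.
At 52° latitude, spacing = 3058 × cos(52°) = 1883 km.

1880 km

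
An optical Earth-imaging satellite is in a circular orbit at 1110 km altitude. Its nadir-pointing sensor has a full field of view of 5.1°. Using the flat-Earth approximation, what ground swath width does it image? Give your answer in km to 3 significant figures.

Half-angle = 5.1°/2 = 2.55°.
Swath width ≈ 2h·tan(θ/2) = 2 × 1110 × tan(2.55°) = 98.9 km.

98.9 km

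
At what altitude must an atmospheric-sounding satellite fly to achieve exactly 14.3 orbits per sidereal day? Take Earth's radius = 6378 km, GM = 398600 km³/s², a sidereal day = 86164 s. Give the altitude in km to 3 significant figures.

Required period T = 86164 / 14.3 = 6025.5 s.
From T = 2π√(a³/μ): a = (μ T²/4π²)^(1/3) = (398600 × 6025.5² / 4π²)^(1/3) = 7157 km.
Altitude h = a − R = 7157 − 6378 = 779 km.

779 km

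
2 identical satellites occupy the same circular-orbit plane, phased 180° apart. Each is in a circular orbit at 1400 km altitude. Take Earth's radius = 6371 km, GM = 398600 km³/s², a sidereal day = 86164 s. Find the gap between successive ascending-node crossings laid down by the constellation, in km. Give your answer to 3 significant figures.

Semi-major axis a = 6371 + 1400 = 7771 km. Period T = 2π√(a³/μ) = 2π√(7771³/398600) = 6817.5 s = 113.63 min.
Single-satellite node shift = (6817.5/86164) × 360° = 28.48°.
With 2 satellites evenly phased, successive equator crossings are 28.48/2 = 14.242° apart.
That is 14.242 × 111.2 = 1584 km at the equator.

1580 km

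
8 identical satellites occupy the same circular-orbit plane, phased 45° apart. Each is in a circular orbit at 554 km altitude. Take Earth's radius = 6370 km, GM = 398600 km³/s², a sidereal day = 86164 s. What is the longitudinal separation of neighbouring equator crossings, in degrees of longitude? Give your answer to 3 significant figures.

Semi-major axis a = 6370 + 554 = 6924 km. Period T = 2π√(a³/μ) = 2π√(6924³/398600) = 5733.9 s = 95.56 min.
Single-satellite node shift = (5733.9/86164) × 360° = 23.96°.
With 8 satellites evenly phased, successive equator crossings are 23.96/8 = 2.995° apart.

2.99°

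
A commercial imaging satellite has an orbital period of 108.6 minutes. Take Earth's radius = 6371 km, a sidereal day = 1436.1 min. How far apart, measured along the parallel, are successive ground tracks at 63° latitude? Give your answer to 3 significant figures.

1370 km

T = 108.6 min = 6516.0 s.
Node shift per orbit = (6516.0/86166) × 360° = 27.22°.
Equatorial spacing = 27.22 × 111.2 km/° = 3027 km.
At 63° latitude, spacing = 3027 × cos(63°) = 1374 km.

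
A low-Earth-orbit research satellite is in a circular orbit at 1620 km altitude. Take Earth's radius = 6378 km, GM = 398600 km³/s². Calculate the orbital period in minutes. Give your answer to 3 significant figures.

119 min

Semi-major axis a = 6378 + 1620 = 7998 km. Period T = 2π√(a³/μ) = 2π√(7998³/398600) = 7118.4 s = 118.64 min.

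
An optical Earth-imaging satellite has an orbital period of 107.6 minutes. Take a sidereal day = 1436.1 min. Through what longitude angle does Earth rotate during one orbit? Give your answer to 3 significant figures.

T = 107.6 min = 6456.0 s.
During one orbit Earth rotates (6456.0 / 86166) × 360° = 26.97°.

27.0°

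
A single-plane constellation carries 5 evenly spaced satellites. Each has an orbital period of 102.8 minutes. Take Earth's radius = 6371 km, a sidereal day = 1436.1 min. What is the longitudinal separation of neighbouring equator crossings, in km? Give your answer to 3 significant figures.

573 km

T = 102.8 min = 6168.0 s.
Single-satellite node shift = (6168.0/86166) × 360° = 25.77°.
With 5 satellites evenly phased, successive equator crossings are 25.77/5 = 5.154° apart.
That is 5.154 × 111.2 = 573 km at the equator.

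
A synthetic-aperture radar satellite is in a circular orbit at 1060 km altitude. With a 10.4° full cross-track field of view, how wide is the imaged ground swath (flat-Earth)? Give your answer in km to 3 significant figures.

Half-angle = 10.4°/2 = 5.2°.
Swath width ≈ 2h·tan(θ/2) = 2 × 1060 × tan(5.2°) = 192.9 km.

193 km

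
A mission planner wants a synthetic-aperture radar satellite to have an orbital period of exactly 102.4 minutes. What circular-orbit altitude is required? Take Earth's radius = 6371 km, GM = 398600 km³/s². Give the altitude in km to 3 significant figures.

T = 102.4 min = 6144.0 s.
From T = 2π√(a³/μ): a = (μ T²/4π²)^(1/3) = (398600 × 6144.0² / 4π²)^(1/3) = 7250 km.
Altitude h = a − R = 7250 − 6371 = 879 km.

879 km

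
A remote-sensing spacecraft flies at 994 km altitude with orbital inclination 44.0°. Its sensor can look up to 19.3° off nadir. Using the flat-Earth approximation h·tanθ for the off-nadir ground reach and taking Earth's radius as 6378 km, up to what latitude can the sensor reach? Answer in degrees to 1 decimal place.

47.1°

For a prograde orbit the ground track reaches latitude ±i = ±44.0°.
Sensor half-swath on the ground ≈ 994·tan(19.3°) = 348 km = 3.13° of latitude.
Maximum observable latitude ≈ 44.0 + 3.13 = 47.1°.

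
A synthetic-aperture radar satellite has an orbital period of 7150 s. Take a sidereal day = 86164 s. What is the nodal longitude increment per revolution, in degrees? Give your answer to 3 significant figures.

During one orbit Earth rotates (7150.0 / 86164) × 360° = 29.87°.

29.9°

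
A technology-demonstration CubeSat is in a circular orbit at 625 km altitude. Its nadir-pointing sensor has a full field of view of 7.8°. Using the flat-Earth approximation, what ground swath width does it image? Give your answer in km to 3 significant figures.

Half-angle = 7.8°/2 = 3.9°.
Swath width ≈ 2h·tan(θ/2) = 2 × 625 × tan(3.9°) = 85.2 km.

85.2 km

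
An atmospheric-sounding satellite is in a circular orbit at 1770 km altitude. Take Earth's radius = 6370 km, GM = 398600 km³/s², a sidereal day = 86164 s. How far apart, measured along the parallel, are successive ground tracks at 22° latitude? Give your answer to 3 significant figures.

Semi-major axis a = 6370 + 1770 = 8140 km. Period T = 2π√(a³/μ) = 2π√(8140³/398600) = 7308.8 s = 121.81 min.
Node shift per orbit = (7308.8/86164) × 360° = 30.54°.
Equatorial spacing = 30.54 × 111.2 km/° = 3395 km.
At 22° latitude, spacing = 3395 × cos(22°) = 3148 km.

3150 km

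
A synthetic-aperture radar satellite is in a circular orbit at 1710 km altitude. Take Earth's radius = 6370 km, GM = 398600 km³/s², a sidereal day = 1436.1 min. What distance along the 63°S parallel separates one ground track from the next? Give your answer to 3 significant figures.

1520 km

Semi-major axis a = 6370 + 1710 = 8080 km. Period T = 2π√(a³/μ) = 2π√(8080³/398600) = 7228.2 s = 120.47 min.
Node shift per orbit = (7228.2/86166) × 360° = 30.20°.
Equatorial spacing = 30.20 × 111.2 km/° = 3357 km.
At 63° latitude, spacing = 3357 × cos(63°) = 1524 km.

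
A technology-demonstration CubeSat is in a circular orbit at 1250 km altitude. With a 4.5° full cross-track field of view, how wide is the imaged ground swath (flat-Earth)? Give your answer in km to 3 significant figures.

98.2 km

Half-angle = 4.5°/2 = 2.25°.
Swath width ≈ 2h·tan(θ/2) = 2 × 1250 × tan(2.25°) = 98.2 km.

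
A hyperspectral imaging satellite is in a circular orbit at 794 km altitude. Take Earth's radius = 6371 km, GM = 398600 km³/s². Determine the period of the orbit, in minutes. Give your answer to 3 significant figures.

101 min

Semi-major axis a = 6371 + 794 = 7165 km. Period T = 2π√(a³/μ) = 2π√(7165³/398600) = 6035.8 s = 100.60 min.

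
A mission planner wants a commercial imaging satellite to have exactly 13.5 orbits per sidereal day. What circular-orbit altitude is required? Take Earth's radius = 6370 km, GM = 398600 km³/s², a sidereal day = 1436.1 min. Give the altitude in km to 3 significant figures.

Required period T = 86166 / 13.5 = 6382.7 s.
From T = 2π√(a³/μ): a = (μ T²/4π²)^(1/3) = (398600 × 6382.7² / 4π²)^(1/3) = 7437 km.
Altitude h = a − R = 7437 − 6370 = 1067 km.

1070 km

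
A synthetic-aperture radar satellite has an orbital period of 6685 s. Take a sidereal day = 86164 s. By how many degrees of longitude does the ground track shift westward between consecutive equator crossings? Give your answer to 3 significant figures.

27.9°

During one orbit Earth rotates (6685.0 / 86164) × 360° = 27.93°.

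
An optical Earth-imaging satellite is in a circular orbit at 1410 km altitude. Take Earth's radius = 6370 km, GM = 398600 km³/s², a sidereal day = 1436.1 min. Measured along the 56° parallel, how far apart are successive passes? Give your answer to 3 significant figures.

1770 km

Semi-major axis a = 6370 + 1410 = 7780 km. Period T = 2π√(a³/μ) = 2π√(7780³/398600) = 6829.4 s = 113.82 min.
Node shift per orbit = (6829.4/86166) × 360° = 28.53°.
Equatorial spacing = 28.53 × 111.2 km/° = 3172 km.
At 56° latitude, spacing = 3172 × cos(56°) = 1774 km.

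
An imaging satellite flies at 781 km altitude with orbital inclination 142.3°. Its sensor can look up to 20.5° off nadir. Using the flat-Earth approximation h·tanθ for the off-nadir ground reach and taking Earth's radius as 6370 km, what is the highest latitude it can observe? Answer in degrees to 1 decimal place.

40.3°

Retrograde orbit: the ground track reaches ±(180° − i) = ±(180 − 142.3) = ±37.7°.
Sensor half-swath on the ground ≈ 781·tan(20.5°) = 292 km = 2.63° of latitude.
Maximum observable latitude ≈ 37.7 + 2.63 = 40.3°.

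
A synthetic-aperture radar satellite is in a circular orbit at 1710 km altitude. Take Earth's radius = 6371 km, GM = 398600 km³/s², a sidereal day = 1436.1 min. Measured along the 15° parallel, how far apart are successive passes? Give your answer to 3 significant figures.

Semi-major axis a = 6371 + 1710 = 8081 km. Period T = 2π√(a³/μ) = 2π√(8081³/398600) = 7229.5 s = 120.49 min.
Node shift per orbit = (7229.5/86166) × 360° = 30.20°.
Equatorial spacing = 30.20 × 111.2 km/° = 3359 km.
At 15° latitude, spacing = 3359 × cos(15°) = 3244 km.

3240 km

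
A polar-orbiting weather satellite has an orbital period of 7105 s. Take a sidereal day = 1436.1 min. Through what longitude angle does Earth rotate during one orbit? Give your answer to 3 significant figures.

During one orbit Earth rotates (7105.0 / 86166) × 360° = 29.68°.

29.7°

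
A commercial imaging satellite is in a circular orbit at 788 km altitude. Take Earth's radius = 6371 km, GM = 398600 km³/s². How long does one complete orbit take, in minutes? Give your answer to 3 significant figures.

Semi-major axis a = 6371 + 788 = 7159 km. Period T = 2π√(a³/μ) = 2π√(7159³/398600) = 6028.2 s = 100.47 min.

100 min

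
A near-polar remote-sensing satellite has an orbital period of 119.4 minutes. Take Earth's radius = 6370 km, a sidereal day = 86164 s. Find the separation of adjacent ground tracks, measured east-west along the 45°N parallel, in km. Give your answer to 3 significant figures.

T = 119.4 min = 7164.0 s.
Node shift per orbit = (7164.0/86164) × 360° = 29.93°.
Equatorial spacing = 29.93 × 111.2 km/° = 3328 km.
At 45° latitude, spacing = 3328 × cos(45°) = 2353 km.

2350 km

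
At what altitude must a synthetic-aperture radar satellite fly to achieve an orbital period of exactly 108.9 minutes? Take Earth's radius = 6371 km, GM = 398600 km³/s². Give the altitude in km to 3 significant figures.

T = 108.9 min = 6534.0 s.
From T = 2π√(a³/μ): a = (μ T²/4π²)^(1/3) = (398600 × 6534.0² / 4π²)^(1/3) = 7554 km.
Altitude h = a − R = 7554 − 6371 = 1183 km.

1180 km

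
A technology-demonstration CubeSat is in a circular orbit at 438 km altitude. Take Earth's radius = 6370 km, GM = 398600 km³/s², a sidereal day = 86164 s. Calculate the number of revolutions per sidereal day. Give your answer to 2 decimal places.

15.41

Semi-major axis a = 6370 + 438 = 6808 km. Period T = 2π√(a³/μ) = 2π√(6808³/398600) = 5590.4 s = 93.17 min.
Orbits per sidereal day = 86164 / 5590.4 = 15.413.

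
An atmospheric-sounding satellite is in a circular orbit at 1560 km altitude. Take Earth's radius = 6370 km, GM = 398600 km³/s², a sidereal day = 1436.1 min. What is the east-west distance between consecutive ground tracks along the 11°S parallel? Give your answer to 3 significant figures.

Semi-major axis a = 6370 + 1560 = 7930 km. Period T = 2π√(a³/μ) = 2π√(7930³/398600) = 7027.8 s = 117.13 min.
Node shift per orbit = (7027.8/86166) × 360° = 29.36°.
Equatorial spacing = 29.36 × 111.2 km/° = 3264 km.
At 11° latitude, spacing = 3264 × cos(11°) = 3204 km.

3200 km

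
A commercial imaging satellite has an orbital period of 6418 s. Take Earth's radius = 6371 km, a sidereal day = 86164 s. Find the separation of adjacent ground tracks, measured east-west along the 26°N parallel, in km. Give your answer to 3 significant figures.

Node shift per orbit = (6418.0/86164) × 360° = 26.81°.
Equatorial spacing = 26.81 × 111.2 km/° = 2982 km.
At 26° latitude, spacing = 2982 × cos(26°) = 2680 km.

2680 km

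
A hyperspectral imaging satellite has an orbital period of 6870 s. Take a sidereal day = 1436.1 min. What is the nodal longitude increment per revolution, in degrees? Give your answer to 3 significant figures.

During one orbit Earth rotates (6870.0 / 86166) × 360° = 28.70°.

28.7°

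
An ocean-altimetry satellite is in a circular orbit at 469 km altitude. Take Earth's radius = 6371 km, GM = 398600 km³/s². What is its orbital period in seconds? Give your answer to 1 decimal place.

Semi-major axis a = 6371 + 469 = 6840 km. Period T = 2π√(a³/μ) = 2π√(6840³/398600) = 5629.8 s = 93.83 min.

5629.8 seconds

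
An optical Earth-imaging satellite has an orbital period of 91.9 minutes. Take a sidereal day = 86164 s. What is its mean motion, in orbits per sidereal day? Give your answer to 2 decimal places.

T = 91.9 min = 5514.0 s.
Orbits per sidereal day = 86164 / 5514.0 = 15.626.

15.63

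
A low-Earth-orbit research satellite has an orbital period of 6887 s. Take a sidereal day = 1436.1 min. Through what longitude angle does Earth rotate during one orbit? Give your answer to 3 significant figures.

28.8°

During one orbit Earth rotates (6887.0 / 86166) × 360° = 28.77°.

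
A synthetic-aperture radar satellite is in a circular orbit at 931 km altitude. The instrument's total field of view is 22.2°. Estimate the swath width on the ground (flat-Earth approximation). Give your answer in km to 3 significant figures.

365 km

Half-angle = 22.2°/2 = 11.1°.
Swath width ≈ 2h·tan(θ/2) = 2 × 931 × tan(11.1°) = 365.3 km.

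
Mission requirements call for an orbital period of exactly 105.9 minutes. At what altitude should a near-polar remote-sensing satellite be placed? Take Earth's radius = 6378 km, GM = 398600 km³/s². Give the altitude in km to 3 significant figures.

T = 105.9 min = 6354.0 s.
From T = 2π√(a³/μ): a = (μ T²/4π²)^(1/3) = (398600 × 6354.0² / 4π²)^(1/3) = 7415 km.
Altitude h = a − R = 7415 − 6378 = 1037 km.

1040 km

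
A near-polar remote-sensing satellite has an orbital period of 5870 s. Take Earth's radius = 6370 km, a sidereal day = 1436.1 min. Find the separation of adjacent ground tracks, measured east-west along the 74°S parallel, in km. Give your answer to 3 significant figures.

Node shift per orbit = (5870.0/86166) × 360° = 24.52°.
Equatorial spacing = 24.52 × 111.2 km/° = 2727 km.
At 74° latitude, spacing = 2727 × cos(74°) = 752 km.

752 km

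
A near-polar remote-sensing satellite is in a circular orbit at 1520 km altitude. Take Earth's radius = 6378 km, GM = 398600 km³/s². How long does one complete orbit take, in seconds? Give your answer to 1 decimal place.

Semi-major axis a = 6378 + 1520 = 7898 km. Period T = 2π√(a³/μ) = 2π√(7898³/398600) = 6985.3 s = 116.42 min.

6985.3 seconds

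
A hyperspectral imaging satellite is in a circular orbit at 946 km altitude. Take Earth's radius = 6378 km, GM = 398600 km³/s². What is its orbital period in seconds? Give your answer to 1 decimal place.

Semi-major axis a = 6378 + 946 = 7324 km. Period T = 2π√(a³/μ) = 2π√(7324³/398600) = 6237.8 s = 103.96 min.

6237.8 seconds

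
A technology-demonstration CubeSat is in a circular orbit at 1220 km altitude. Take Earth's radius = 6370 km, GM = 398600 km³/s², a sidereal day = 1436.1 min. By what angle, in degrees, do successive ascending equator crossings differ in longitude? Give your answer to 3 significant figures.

27.5°

Semi-major axis a = 6370 + 1220 = 7590 km. Period T = 2π√(a³/μ) = 2π√(7590³/398600) = 6580.7 s = 109.68 min.
During one orbit Earth rotates (6580.7 / 86166) × 360° = 27.49°.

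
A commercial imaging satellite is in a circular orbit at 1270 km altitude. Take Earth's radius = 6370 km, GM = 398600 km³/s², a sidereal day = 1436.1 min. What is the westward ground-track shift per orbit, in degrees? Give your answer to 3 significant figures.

27.8°

Semi-major axis a = 6370 + 1270 = 7640 km. Period T = 2π√(a³/μ) = 2π√(7640³/398600) = 6645.9 s = 110.76 min.
During one orbit Earth rotates (6645.9 / 86166) × 360° = 27.77°.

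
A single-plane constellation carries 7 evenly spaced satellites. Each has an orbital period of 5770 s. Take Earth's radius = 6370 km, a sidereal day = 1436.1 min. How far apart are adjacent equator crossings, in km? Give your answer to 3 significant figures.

Single-satellite node shift = (5770.0/86166) × 360° = 24.11°.
With 7 satellites evenly phased, successive equator crossings are 24.11/7 = 3.444° apart.
That is 3.444 × 111.2 = 383 km at the equator.

383 km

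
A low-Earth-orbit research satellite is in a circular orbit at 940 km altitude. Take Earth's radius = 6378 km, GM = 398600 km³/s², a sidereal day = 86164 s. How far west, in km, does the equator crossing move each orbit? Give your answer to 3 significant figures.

Semi-major axis a = 6378 + 940 = 7318 km. Period T = 2π√(a³/μ) = 2π√(7318³/398600) = 6230.2 s = 103.84 min.
During one orbit Earth rotates (6230.2 / 86164) × 360° = 26.03°.
At the equator that is 26.03° × (2π·6378/360) km/° = 26.03 × 111.3 = 2898 km.

2900 km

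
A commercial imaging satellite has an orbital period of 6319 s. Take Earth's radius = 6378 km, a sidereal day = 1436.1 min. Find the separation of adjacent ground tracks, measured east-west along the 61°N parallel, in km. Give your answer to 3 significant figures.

1420 km

Node shift per orbit = (6319.0/86166) × 360° = 26.40°.
Equatorial spacing = 26.40 × 111.3 km/° = 2939 km.
At 61° latitude, spacing = 2939 × cos(61°) = 1425 km.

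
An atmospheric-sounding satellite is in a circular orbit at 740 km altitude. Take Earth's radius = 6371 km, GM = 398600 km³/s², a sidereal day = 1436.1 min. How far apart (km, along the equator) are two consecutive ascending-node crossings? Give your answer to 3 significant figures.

Semi-major axis a = 6371 + 740 = 7111 km. Period T = 2π√(a³/μ) = 2π√(7111³/398600) = 5967.7 s = 99.46 min.
During one orbit Earth rotates (5967.7 / 86166) × 360° = 24.93°.
At the equator that is 24.93° × (2π·6371/360) km/° = 24.93 × 111.2 = 2772 km.

2770 km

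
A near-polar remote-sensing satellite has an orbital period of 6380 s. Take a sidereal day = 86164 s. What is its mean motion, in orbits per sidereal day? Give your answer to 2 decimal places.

13.51

Orbits per sidereal day = 86164 / 6380.0 = 13.505.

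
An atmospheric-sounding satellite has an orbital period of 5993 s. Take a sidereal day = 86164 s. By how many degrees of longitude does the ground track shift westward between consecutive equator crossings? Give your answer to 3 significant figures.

25.0°

During one orbit Earth rotates (5993.0 / 86164) × 360° = 25.04°.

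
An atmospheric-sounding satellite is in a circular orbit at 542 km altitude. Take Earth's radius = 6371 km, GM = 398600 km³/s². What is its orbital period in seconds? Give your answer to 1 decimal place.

Semi-major axis a = 6371 + 542 = 6913 km. Period T = 2π√(a³/μ) = 2π√(6913³/398600) = 5720.2 s = 95.34 min.

5720.2 seconds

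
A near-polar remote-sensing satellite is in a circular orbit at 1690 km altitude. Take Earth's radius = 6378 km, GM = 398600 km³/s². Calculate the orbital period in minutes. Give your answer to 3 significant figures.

Semi-major axis a = 6378 + 1690 = 8068 km. Period T = 2π√(a³/μ) = 2π√(8068³/398600) = 7212.1 s = 120.20 min.

120 min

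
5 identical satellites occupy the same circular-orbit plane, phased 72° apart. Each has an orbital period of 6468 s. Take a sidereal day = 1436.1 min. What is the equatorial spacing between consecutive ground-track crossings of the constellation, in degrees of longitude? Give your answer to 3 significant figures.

5.40°

Single-satellite node shift = (6468.0/86166) × 360° = 27.02°.
With 5 satellites evenly phased, successive equator crossings are 27.02/5 = 5.405° apart.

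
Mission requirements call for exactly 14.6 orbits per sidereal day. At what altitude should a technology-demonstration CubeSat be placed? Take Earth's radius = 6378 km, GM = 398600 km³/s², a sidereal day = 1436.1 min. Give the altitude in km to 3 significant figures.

681 km

Required period T = 86166 / 14.6 = 5901.8 s.
From T = 2π√(a³/μ): a = (μ T²/4π²)^(1/3) = (398600 × 5901.8² / 4π²)^(1/3) = 7059 km.
Altitude h = a − R = 7059 − 6378 = 681 km.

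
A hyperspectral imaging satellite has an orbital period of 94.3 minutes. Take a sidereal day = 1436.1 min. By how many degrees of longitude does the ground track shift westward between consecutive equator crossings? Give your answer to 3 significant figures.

23.6°

T = 94.3 min = 5658.0 s.
During one orbit Earth rotates (5658.0 / 86166) × 360° = 23.64°.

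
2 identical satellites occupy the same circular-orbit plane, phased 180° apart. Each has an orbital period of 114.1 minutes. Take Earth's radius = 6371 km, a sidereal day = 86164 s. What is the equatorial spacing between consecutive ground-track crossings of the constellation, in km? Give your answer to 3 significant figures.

1590 km

T = 114.1 min = 6846.0 s.
Single-satellite node shift = (6846.0/86164) × 360° = 28.60°.
With 2 satellites evenly phased, successive equator crossings are 28.60/2 = 14.302° apart.
That is 14.302 × 111.2 = 1590 km at the equator.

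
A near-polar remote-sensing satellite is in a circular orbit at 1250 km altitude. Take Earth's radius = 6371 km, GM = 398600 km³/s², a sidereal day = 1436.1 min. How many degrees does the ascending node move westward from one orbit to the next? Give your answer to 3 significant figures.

Semi-major axis a = 6371 + 1250 = 7621 km. Period T = 2π√(a³/μ) = 2π√(7621³/398600) = 6621.1 s = 110.35 min.
During one orbit Earth rotates (6621.1 / 86166) × 360° = 27.66°.

27.7°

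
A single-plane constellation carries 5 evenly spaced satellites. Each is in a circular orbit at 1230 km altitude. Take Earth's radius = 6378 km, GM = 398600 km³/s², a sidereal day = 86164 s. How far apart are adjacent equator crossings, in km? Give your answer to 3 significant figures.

614 km

Semi-major axis a = 6378 + 1230 = 7608 km. Period T = 2π√(a³/μ) = 2π√(7608³/398600) = 6604.2 s = 110.07 min.
Single-satellite node shift = (6604.2/86164) × 360° = 27.59°.
With 5 satellites evenly phased, successive equator crossings are 27.59/5 = 5.519° apart.
That is 5.519 × 111.3 = 614 km at the equator.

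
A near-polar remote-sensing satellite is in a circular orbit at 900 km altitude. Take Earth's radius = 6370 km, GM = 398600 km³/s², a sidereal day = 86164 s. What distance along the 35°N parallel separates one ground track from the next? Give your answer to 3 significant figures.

2350 km

Semi-major axis a = 6370 + 900 = 7270 km. Period T = 2π√(a³/μ) = 2π√(7270³/398600) = 6169.0 s = 102.82 min.
Node shift per orbit = (6169.0/86164) × 360° = 25.77°.
Equatorial spacing = 25.77 × 111.2 km/° = 2866 km.
At 35° latitude, spacing = 2866 × cos(35°) = 2347 km.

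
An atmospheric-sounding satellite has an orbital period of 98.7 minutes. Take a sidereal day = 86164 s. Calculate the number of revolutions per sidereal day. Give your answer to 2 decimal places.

14.55

T = 98.7 min = 5922.0 s.
Orbits per sidereal day = 86164 / 5922.0 = 14.550.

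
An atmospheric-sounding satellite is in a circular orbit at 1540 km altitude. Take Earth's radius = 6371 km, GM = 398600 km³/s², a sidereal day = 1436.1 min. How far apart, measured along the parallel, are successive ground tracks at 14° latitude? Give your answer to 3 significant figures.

3160 km

Semi-major axis a = 6371 + 1540 = 7911 km. Period T = 2π√(a³/μ) = 2π√(7911³/398600) = 7002.6 s = 116.71 min.
Node shift per orbit = (7002.6/86166) × 360° = 29.26°.
Equatorial spacing = 29.26 × 111.2 km/° = 3253 km.
At 14° latitude, spacing = 3253 × cos(14°) = 3157 km.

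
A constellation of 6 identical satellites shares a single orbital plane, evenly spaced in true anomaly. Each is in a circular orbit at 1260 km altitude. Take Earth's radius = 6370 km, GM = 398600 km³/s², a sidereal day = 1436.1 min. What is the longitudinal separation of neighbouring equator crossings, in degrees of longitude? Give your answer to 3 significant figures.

4.62°

Semi-major axis a = 6370 + 1260 = 7630 km. Period T = 2π√(a³/μ) = 2π√(7630³/398600) = 6632.8 s = 110.55 min.
Single-satellite node shift = (6632.8/86166) × 360° = 27.71°.
With 6 satellites evenly phased, successive equator crossings are 27.71/6 = 4.619° apart.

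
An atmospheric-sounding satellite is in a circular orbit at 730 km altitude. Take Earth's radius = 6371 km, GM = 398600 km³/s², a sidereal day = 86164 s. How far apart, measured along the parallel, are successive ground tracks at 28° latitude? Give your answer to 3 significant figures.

2440 km

Semi-major axis a = 6371 + 730 = 7101 km. Period T = 2π√(a³/μ) = 2π√(7101³/398600) = 5955.1 s = 99.25 min.
Node shift per orbit = (5955.1/86164) × 360° = 24.88°.
Equatorial spacing = 24.88 × 111.2 km/° = 2767 km.
At 28° latitude, spacing = 2767 × cos(28°) = 2443 km.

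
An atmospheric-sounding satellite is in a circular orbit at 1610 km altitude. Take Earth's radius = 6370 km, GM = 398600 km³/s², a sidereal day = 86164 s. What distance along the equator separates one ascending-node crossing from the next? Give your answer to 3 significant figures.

3300 km

Semi-major axis a = 6370 + 1610 = 7980 km. Period T = 2π√(a³/μ) = 2π√(7980³/398600) = 7094.4 s = 118.24 min.
During one orbit Earth rotates (7094.4 / 86164) × 360° = 29.64°.
At the equator that is 29.64° × (2π·6370/360) km/° = 29.64 × 111.2 = 3295 km.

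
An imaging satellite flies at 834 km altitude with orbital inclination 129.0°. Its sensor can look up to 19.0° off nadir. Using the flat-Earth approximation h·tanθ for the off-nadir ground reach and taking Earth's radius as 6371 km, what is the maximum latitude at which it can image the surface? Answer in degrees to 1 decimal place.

Retrograde orbit: the ground track reaches ±(180° − i) = ±(180 − 129.0) = ±51.0°.
Sensor half-swath on the ground ≈ 834·tan(19.0°) = 287 km = 2.58° of latitude.
Maximum observable latitude ≈ 51.0 + 2.58 = 53.6°.

53.6°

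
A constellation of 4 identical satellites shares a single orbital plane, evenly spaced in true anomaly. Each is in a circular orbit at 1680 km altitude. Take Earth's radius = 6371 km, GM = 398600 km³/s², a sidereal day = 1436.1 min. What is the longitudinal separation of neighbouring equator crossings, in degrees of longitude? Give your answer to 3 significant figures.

Semi-major axis a = 6371 + 1680 = 8051 km. Period T = 2π√(a³/μ) = 2π√(8051³/398600) = 7189.3 s = 119.82 min.
Single-satellite node shift = (7189.3/86166) × 360° = 30.04°.
With 4 satellites evenly phased, successive equator crossings are 30.04/4 = 7.509° apart.

7.51°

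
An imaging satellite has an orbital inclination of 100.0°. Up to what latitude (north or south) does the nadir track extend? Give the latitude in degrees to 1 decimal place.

Retrograde orbit: the ground track reaches ±(180° − i) = ±(180 − 100.0) = ±80.0°.

80.0°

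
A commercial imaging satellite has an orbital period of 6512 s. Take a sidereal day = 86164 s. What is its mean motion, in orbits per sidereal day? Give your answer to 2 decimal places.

13.23

Orbits per sidereal day = 86164 / 6512.0 = 13.232.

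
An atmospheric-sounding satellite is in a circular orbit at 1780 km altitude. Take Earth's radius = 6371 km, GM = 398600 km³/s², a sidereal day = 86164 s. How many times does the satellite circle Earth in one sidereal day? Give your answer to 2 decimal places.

11.77

Semi-major axis a = 6371 + 1780 = 8151 km. Period T = 2π√(a³/μ) = 2π√(8151³/398600) = 7323.6 s = 122.06 min.
Orbits per sidereal day = 86164 / 7323.6 = 11.765.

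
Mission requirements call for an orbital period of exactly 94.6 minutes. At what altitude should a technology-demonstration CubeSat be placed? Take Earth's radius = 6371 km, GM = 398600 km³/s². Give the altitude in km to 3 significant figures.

506 km

T = 94.6 min = 5676.0 s.
From T = 2π√(a³/μ): a = (μ T²/4π²)^(1/3) = (398600 × 5676.0² / 4π²)^(1/3) = 6877 km.
Altitude h = a − R = 6877 − 6371 = 506 km.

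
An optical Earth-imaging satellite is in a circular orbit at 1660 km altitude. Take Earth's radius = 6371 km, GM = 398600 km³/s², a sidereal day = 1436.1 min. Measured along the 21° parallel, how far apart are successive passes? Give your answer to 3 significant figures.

Semi-major axis a = 6371 + 1660 = 8031 km. Period T = 2π√(a³/μ) = 2π√(8031³/398600) = 7162.5 s = 119.38 min.
Node shift per orbit = (7162.5/86166) × 360° = 29.92°.
Equatorial spacing = 29.92 × 111.2 km/° = 3327 km.
At 21° latitude, spacing = 3327 × cos(21°) = 3106 km.

3110 km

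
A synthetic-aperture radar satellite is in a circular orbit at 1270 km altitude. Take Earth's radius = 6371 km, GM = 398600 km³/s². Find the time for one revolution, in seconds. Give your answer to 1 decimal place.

6647.2 seconds

Semi-major axis a = 6371 + 1270 = 7641 km. Period T = 2π√(a³/μ) = 2π√(7641³/398600) = 6647.2 s = 110.79 min.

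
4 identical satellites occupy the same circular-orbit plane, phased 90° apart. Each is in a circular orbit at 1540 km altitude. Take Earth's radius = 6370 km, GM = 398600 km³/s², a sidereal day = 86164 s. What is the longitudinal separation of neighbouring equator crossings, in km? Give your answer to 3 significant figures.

813 km

Semi-major axis a = 6370 + 1540 = 7910 km. Period T = 2π√(a³/μ) = 2π√(7910³/398600) = 7001.3 s = 116.69 min.
Single-satellite node shift = (7001.3/86164) × 360° = 29.25°.
With 4 satellites evenly phased, successive equator crossings are 29.25/4 = 7.313° apart.
That is 7.313 × 111.2 = 813 km at the equator.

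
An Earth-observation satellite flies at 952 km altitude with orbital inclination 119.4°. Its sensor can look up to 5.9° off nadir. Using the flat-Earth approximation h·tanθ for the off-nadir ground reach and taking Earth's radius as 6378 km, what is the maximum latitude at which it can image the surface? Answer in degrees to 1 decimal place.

61.5°

Retrograde orbit: the ground track reaches ±(180° − i) = ±(180 − 119.4) = ±60.6°.
Sensor half-swath on the ground ≈ 952·tan(5.9°) = 98 km = 0.88° of latitude.
Maximum observable latitude ≈ 60.6 + 0.88 = 61.5°.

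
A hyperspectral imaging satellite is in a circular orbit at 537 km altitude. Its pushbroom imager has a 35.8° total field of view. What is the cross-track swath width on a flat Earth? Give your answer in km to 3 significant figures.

Half-angle = 35.8°/2 = 17.9°.
Swath width ≈ 2h·tan(θ/2) = 2 × 537 × tan(17.9°) = 346.9 km.

347 km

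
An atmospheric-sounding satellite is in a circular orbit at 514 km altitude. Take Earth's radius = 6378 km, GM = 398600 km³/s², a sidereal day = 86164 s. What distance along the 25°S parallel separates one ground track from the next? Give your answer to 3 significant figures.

Semi-major axis a = 6378 + 514 = 6892 km. Period T = 2π√(a³/μ) = 2π√(6892³/398600) = 5694.2 s = 94.90 min.
Node shift per orbit = (5694.2/86164) × 360° = 23.79°.
Equatorial spacing = 23.79 × 111.3 km/° = 2648 km.
At 25° latitude, spacing = 2648 × cos(25°) = 2400 km.

2400 km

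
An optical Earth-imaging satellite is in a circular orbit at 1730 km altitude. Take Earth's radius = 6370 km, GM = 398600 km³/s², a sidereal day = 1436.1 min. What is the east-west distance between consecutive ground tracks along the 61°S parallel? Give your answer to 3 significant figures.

1630 km

Semi-major axis a = 6370 + 1730 = 8100 km. Period T = 2π√(a³/μ) = 2π√(8100³/398600) = 7255.0 s = 120.92 min.
Node shift per orbit = (7255.0/86166) × 360° = 30.31°.
Equatorial spacing = 30.31 × 111.2 km/° = 3370 km.
At 61° latitude, spacing = 3370 × cos(61°) = 1634 km.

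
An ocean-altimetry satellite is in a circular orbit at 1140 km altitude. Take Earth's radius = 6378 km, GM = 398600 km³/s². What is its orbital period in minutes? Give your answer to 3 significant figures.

108 min

Semi-major axis a = 6378 + 1140 = 7518 km. Period T = 2π√(a³/μ) = 2π√(7518³/398600) = 6487.3 s = 108.12 min.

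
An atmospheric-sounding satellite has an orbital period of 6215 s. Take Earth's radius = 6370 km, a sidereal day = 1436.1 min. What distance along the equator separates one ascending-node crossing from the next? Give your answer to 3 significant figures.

During one orbit Earth rotates (6215.0 / 86166) × 360° = 25.97°.
At the equator that is 25.97° × (2π·6370/360) km/° = 25.97 × 111.2 = 2887 km.

2890 km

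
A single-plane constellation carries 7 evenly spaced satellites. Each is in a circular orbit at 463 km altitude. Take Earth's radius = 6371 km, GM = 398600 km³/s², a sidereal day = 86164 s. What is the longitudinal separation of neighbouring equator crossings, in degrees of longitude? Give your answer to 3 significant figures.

3.36°

Semi-major axis a = 6371 + 463 = 6834 km. Period T = 2π√(a³/μ) = 2π√(6834³/398600) = 5622.4 s = 93.71 min.
Single-satellite node shift = (5622.4/86164) × 360° = 23.49°.
With 7 satellites evenly phased, successive equator crossings are 23.49/7 = 3.356° apart.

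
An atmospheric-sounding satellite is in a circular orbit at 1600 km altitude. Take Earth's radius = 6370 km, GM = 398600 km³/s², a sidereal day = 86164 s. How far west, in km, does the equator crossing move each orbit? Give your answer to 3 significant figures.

Semi-major axis a = 6370 + 1600 = 7970 km. Period T = 2π√(a³/μ) = 2π√(7970³/398600) = 7081.1 s = 118.02 min.
During one orbit Earth rotates (7081.1 / 86164) × 360° = 29.59°.
At the equator that is 29.59° × (2π·6370/360) km/° = 29.59 × 111.2 = 3289 km.

3290 km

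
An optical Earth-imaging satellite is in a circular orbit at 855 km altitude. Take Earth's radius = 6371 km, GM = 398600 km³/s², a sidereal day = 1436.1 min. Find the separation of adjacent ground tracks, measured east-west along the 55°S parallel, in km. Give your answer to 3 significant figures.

1630 km

Semi-major axis a = 6371 + 855 = 7226 km. Period T = 2π√(a³/μ) = 2π√(7226³/398600) = 6113.1 s = 101.88 min.
Node shift per orbit = (6113.1/86166) × 360° = 25.54°.
Equatorial spacing = 25.54 × 111.2 km/° = 2840 km.
At 55° latitude, spacing = 2840 × cos(55°) = 1629 km.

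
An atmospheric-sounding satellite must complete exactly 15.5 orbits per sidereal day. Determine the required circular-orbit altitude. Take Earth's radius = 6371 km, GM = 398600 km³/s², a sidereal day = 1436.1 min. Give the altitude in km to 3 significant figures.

412 km

Required period T = 86166 / 15.5 = 5559.1 s.
From T = 2π√(a³/μ): a = (μ T²/4π²)^(1/3) = (398600 × 5559.1² / 4π²)^(1/3) = 6783 km.
Altitude h = a − R = 6783 − 6371 = 412 km.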